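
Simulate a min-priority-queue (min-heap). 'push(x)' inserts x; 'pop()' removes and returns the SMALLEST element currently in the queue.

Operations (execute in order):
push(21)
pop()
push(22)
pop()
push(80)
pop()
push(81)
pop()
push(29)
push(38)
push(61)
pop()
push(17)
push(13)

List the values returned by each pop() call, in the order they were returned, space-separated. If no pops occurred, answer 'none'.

Answer: 21 22 80 81 29

Derivation:
push(21): heap contents = [21]
pop() → 21: heap contents = []
push(22): heap contents = [22]
pop() → 22: heap contents = []
push(80): heap contents = [80]
pop() → 80: heap contents = []
push(81): heap contents = [81]
pop() → 81: heap contents = []
push(29): heap contents = [29]
push(38): heap contents = [29, 38]
push(61): heap contents = [29, 38, 61]
pop() → 29: heap contents = [38, 61]
push(17): heap contents = [17, 38, 61]
push(13): heap contents = [13, 17, 38, 61]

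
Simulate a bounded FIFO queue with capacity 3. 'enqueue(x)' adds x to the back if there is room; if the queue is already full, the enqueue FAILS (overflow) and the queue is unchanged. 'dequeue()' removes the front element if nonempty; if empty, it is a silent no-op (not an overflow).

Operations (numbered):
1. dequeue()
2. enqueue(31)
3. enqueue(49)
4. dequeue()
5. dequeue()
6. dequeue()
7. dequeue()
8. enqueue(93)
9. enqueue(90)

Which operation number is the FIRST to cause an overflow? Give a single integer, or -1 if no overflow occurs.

1. dequeue(): empty, no-op, size=0
2. enqueue(31): size=1
3. enqueue(49): size=2
4. dequeue(): size=1
5. dequeue(): size=0
6. dequeue(): empty, no-op, size=0
7. dequeue(): empty, no-op, size=0
8. enqueue(93): size=1
9. enqueue(90): size=2

Answer: -1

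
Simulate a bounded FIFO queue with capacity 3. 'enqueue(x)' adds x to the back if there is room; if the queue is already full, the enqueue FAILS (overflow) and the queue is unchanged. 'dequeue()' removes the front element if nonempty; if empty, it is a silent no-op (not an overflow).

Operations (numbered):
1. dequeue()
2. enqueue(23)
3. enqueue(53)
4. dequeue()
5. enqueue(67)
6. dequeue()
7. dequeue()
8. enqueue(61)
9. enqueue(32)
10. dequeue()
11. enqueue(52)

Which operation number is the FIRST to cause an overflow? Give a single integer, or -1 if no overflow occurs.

Answer: -1

Derivation:
1. dequeue(): empty, no-op, size=0
2. enqueue(23): size=1
3. enqueue(53): size=2
4. dequeue(): size=1
5. enqueue(67): size=2
6. dequeue(): size=1
7. dequeue(): size=0
8. enqueue(61): size=1
9. enqueue(32): size=2
10. dequeue(): size=1
11. enqueue(52): size=2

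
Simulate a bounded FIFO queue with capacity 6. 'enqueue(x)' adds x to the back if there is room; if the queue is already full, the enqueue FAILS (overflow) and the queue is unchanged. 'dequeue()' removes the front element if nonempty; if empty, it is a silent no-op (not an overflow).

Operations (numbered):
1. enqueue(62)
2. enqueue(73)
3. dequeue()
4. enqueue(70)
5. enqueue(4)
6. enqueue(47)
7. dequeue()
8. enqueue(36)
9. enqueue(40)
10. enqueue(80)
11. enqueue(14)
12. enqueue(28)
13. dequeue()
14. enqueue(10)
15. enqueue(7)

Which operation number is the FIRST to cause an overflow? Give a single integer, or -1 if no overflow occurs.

Answer: 11

Derivation:
1. enqueue(62): size=1
2. enqueue(73): size=2
3. dequeue(): size=1
4. enqueue(70): size=2
5. enqueue(4): size=3
6. enqueue(47): size=4
7. dequeue(): size=3
8. enqueue(36): size=4
9. enqueue(40): size=5
10. enqueue(80): size=6
11. enqueue(14): size=6=cap → OVERFLOW (fail)
12. enqueue(28): size=6=cap → OVERFLOW (fail)
13. dequeue(): size=5
14. enqueue(10): size=6
15. enqueue(7): size=6=cap → OVERFLOW (fail)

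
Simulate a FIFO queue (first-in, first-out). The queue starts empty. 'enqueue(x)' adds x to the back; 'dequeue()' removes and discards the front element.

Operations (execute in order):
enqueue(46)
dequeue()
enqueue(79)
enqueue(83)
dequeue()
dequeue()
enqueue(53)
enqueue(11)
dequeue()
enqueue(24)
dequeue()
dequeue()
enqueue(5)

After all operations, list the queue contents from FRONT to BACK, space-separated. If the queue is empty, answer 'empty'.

Answer: 5

Derivation:
enqueue(46): [46]
dequeue(): []
enqueue(79): [79]
enqueue(83): [79, 83]
dequeue(): [83]
dequeue(): []
enqueue(53): [53]
enqueue(11): [53, 11]
dequeue(): [11]
enqueue(24): [11, 24]
dequeue(): [24]
dequeue(): []
enqueue(5): [5]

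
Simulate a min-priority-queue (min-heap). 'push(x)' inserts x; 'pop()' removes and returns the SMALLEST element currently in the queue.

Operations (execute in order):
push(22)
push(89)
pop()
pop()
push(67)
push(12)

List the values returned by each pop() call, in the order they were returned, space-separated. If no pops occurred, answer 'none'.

push(22): heap contents = [22]
push(89): heap contents = [22, 89]
pop() → 22: heap contents = [89]
pop() → 89: heap contents = []
push(67): heap contents = [67]
push(12): heap contents = [12, 67]

Answer: 22 89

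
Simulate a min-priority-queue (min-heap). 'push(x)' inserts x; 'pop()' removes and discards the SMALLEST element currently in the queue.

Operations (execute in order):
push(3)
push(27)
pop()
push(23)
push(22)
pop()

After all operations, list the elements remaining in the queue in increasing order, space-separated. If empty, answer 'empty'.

Answer: 23 27

Derivation:
push(3): heap contents = [3]
push(27): heap contents = [3, 27]
pop() → 3: heap contents = [27]
push(23): heap contents = [23, 27]
push(22): heap contents = [22, 23, 27]
pop() → 22: heap contents = [23, 27]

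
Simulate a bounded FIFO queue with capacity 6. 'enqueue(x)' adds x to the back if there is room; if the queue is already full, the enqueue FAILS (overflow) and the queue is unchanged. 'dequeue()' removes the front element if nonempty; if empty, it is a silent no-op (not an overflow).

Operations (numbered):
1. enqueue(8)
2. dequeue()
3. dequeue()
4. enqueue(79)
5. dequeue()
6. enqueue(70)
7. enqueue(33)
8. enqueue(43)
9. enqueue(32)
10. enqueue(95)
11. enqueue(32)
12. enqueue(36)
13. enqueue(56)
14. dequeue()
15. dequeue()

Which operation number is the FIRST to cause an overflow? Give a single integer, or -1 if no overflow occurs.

Answer: 12

Derivation:
1. enqueue(8): size=1
2. dequeue(): size=0
3. dequeue(): empty, no-op, size=0
4. enqueue(79): size=1
5. dequeue(): size=0
6. enqueue(70): size=1
7. enqueue(33): size=2
8. enqueue(43): size=3
9. enqueue(32): size=4
10. enqueue(95): size=5
11. enqueue(32): size=6
12. enqueue(36): size=6=cap → OVERFLOW (fail)
13. enqueue(56): size=6=cap → OVERFLOW (fail)
14. dequeue(): size=5
15. dequeue(): size=4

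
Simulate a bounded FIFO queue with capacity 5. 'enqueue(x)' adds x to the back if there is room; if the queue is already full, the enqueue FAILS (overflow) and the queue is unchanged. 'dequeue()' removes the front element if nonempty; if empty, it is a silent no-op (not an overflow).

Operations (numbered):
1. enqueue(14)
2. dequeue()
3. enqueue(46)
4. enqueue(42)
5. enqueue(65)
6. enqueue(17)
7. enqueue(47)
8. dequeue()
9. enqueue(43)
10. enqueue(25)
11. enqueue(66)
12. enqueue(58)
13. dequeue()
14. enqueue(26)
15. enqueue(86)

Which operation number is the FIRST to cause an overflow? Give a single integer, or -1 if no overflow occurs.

1. enqueue(14): size=1
2. dequeue(): size=0
3. enqueue(46): size=1
4. enqueue(42): size=2
5. enqueue(65): size=3
6. enqueue(17): size=4
7. enqueue(47): size=5
8. dequeue(): size=4
9. enqueue(43): size=5
10. enqueue(25): size=5=cap → OVERFLOW (fail)
11. enqueue(66): size=5=cap → OVERFLOW (fail)
12. enqueue(58): size=5=cap → OVERFLOW (fail)
13. dequeue(): size=4
14. enqueue(26): size=5
15. enqueue(86): size=5=cap → OVERFLOW (fail)

Answer: 10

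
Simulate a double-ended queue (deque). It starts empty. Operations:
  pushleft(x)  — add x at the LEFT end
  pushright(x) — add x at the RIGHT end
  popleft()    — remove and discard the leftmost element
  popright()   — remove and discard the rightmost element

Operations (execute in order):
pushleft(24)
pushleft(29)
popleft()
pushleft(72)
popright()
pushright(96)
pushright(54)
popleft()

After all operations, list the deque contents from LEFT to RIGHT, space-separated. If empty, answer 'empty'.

Answer: 96 54

Derivation:
pushleft(24): [24]
pushleft(29): [29, 24]
popleft(): [24]
pushleft(72): [72, 24]
popright(): [72]
pushright(96): [72, 96]
pushright(54): [72, 96, 54]
popleft(): [96, 54]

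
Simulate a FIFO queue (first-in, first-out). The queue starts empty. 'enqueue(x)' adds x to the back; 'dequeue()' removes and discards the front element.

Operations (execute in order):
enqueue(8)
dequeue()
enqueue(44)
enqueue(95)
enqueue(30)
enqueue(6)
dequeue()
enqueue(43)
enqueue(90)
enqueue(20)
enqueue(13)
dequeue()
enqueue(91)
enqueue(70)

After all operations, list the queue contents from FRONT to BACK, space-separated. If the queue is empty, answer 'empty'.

Answer: 30 6 43 90 20 13 91 70

Derivation:
enqueue(8): [8]
dequeue(): []
enqueue(44): [44]
enqueue(95): [44, 95]
enqueue(30): [44, 95, 30]
enqueue(6): [44, 95, 30, 6]
dequeue(): [95, 30, 6]
enqueue(43): [95, 30, 6, 43]
enqueue(90): [95, 30, 6, 43, 90]
enqueue(20): [95, 30, 6, 43, 90, 20]
enqueue(13): [95, 30, 6, 43, 90, 20, 13]
dequeue(): [30, 6, 43, 90, 20, 13]
enqueue(91): [30, 6, 43, 90, 20, 13, 91]
enqueue(70): [30, 6, 43, 90, 20, 13, 91, 70]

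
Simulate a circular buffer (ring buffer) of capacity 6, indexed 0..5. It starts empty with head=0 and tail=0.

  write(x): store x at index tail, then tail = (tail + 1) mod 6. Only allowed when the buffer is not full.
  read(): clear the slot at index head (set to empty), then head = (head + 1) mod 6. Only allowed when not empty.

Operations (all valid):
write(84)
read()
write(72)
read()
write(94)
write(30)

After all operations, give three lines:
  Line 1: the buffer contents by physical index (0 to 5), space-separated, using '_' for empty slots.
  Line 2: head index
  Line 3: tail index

Answer: _ _ 94 30 _ _
2
4

Derivation:
write(84): buf=[84 _ _ _ _ _], head=0, tail=1, size=1
read(): buf=[_ _ _ _ _ _], head=1, tail=1, size=0
write(72): buf=[_ 72 _ _ _ _], head=1, tail=2, size=1
read(): buf=[_ _ _ _ _ _], head=2, tail=2, size=0
write(94): buf=[_ _ 94 _ _ _], head=2, tail=3, size=1
write(30): buf=[_ _ 94 30 _ _], head=2, tail=4, size=2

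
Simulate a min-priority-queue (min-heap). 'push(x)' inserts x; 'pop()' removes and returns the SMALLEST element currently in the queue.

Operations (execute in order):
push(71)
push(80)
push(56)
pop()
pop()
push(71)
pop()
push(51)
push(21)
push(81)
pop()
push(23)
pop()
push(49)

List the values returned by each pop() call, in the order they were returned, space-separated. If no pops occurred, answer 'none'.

push(71): heap contents = [71]
push(80): heap contents = [71, 80]
push(56): heap contents = [56, 71, 80]
pop() → 56: heap contents = [71, 80]
pop() → 71: heap contents = [80]
push(71): heap contents = [71, 80]
pop() → 71: heap contents = [80]
push(51): heap contents = [51, 80]
push(21): heap contents = [21, 51, 80]
push(81): heap contents = [21, 51, 80, 81]
pop() → 21: heap contents = [51, 80, 81]
push(23): heap contents = [23, 51, 80, 81]
pop() → 23: heap contents = [51, 80, 81]
push(49): heap contents = [49, 51, 80, 81]

Answer: 56 71 71 21 23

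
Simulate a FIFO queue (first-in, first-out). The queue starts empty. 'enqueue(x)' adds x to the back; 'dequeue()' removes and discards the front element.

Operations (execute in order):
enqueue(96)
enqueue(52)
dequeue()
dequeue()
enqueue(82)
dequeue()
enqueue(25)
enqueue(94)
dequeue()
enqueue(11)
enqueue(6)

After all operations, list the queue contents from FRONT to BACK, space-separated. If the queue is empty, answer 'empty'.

Answer: 94 11 6

Derivation:
enqueue(96): [96]
enqueue(52): [96, 52]
dequeue(): [52]
dequeue(): []
enqueue(82): [82]
dequeue(): []
enqueue(25): [25]
enqueue(94): [25, 94]
dequeue(): [94]
enqueue(11): [94, 11]
enqueue(6): [94, 11, 6]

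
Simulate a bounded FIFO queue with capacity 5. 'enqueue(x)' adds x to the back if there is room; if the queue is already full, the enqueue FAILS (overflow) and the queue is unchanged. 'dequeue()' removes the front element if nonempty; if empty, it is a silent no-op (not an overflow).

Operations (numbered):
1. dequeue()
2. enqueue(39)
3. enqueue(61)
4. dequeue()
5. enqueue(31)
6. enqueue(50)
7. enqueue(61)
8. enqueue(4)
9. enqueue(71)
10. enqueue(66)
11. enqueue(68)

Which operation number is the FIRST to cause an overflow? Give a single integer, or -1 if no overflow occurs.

Answer: 9

Derivation:
1. dequeue(): empty, no-op, size=0
2. enqueue(39): size=1
3. enqueue(61): size=2
4. dequeue(): size=1
5. enqueue(31): size=2
6. enqueue(50): size=3
7. enqueue(61): size=4
8. enqueue(4): size=5
9. enqueue(71): size=5=cap → OVERFLOW (fail)
10. enqueue(66): size=5=cap → OVERFLOW (fail)
11. enqueue(68): size=5=cap → OVERFLOW (fail)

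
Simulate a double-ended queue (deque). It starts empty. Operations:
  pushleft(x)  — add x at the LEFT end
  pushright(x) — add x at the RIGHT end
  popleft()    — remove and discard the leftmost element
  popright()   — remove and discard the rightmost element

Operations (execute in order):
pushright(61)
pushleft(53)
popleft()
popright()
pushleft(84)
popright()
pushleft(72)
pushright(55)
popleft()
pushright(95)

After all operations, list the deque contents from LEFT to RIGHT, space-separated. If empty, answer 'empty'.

pushright(61): [61]
pushleft(53): [53, 61]
popleft(): [61]
popright(): []
pushleft(84): [84]
popright(): []
pushleft(72): [72]
pushright(55): [72, 55]
popleft(): [55]
pushright(95): [55, 95]

Answer: 55 95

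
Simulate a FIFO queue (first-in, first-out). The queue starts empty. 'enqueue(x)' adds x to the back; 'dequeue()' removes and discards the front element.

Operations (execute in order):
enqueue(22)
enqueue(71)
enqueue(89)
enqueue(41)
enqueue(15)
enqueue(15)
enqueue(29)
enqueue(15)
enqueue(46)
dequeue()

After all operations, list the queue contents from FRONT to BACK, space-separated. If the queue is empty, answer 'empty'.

Answer: 71 89 41 15 15 29 15 46

Derivation:
enqueue(22): [22]
enqueue(71): [22, 71]
enqueue(89): [22, 71, 89]
enqueue(41): [22, 71, 89, 41]
enqueue(15): [22, 71, 89, 41, 15]
enqueue(15): [22, 71, 89, 41, 15, 15]
enqueue(29): [22, 71, 89, 41, 15, 15, 29]
enqueue(15): [22, 71, 89, 41, 15, 15, 29, 15]
enqueue(46): [22, 71, 89, 41, 15, 15, 29, 15, 46]
dequeue(): [71, 89, 41, 15, 15, 29, 15, 46]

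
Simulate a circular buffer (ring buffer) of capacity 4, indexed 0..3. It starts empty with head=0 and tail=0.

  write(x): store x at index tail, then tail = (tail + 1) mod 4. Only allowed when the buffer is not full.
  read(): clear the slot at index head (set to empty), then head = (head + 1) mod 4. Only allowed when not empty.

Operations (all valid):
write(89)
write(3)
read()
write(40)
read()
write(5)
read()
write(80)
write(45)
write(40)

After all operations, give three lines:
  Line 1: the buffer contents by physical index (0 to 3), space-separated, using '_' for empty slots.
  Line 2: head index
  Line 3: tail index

Answer: 80 45 40 5
3
3

Derivation:
write(89): buf=[89 _ _ _], head=0, tail=1, size=1
write(3): buf=[89 3 _ _], head=0, tail=2, size=2
read(): buf=[_ 3 _ _], head=1, tail=2, size=1
write(40): buf=[_ 3 40 _], head=1, tail=3, size=2
read(): buf=[_ _ 40 _], head=2, tail=3, size=1
write(5): buf=[_ _ 40 5], head=2, tail=0, size=2
read(): buf=[_ _ _ 5], head=3, tail=0, size=1
write(80): buf=[80 _ _ 5], head=3, tail=1, size=2
write(45): buf=[80 45 _ 5], head=3, tail=2, size=3
write(40): buf=[80 45 40 5], head=3, tail=3, size=4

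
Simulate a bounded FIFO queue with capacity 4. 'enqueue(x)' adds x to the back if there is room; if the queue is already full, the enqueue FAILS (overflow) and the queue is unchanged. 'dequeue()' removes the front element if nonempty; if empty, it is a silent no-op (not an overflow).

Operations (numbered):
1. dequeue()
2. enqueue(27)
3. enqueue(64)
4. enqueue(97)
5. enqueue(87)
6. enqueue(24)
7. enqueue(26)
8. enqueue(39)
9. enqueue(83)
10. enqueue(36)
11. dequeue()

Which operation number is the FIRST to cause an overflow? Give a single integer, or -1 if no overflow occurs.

1. dequeue(): empty, no-op, size=0
2. enqueue(27): size=1
3. enqueue(64): size=2
4. enqueue(97): size=3
5. enqueue(87): size=4
6. enqueue(24): size=4=cap → OVERFLOW (fail)
7. enqueue(26): size=4=cap → OVERFLOW (fail)
8. enqueue(39): size=4=cap → OVERFLOW (fail)
9. enqueue(83): size=4=cap → OVERFLOW (fail)
10. enqueue(36): size=4=cap → OVERFLOW (fail)
11. dequeue(): size=3

Answer: 6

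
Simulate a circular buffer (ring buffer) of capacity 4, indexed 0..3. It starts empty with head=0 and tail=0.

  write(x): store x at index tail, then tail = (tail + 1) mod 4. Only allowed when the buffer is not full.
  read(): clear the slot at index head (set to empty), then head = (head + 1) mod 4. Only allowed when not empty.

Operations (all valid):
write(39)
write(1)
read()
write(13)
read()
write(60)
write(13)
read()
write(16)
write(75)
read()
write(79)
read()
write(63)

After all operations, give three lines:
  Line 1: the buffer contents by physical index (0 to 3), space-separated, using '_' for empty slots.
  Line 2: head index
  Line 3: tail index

write(39): buf=[39 _ _ _], head=0, tail=1, size=1
write(1): buf=[39 1 _ _], head=0, tail=2, size=2
read(): buf=[_ 1 _ _], head=1, tail=2, size=1
write(13): buf=[_ 1 13 _], head=1, tail=3, size=2
read(): buf=[_ _ 13 _], head=2, tail=3, size=1
write(60): buf=[_ _ 13 60], head=2, tail=0, size=2
write(13): buf=[13 _ 13 60], head=2, tail=1, size=3
read(): buf=[13 _ _ 60], head=3, tail=1, size=2
write(16): buf=[13 16 _ 60], head=3, tail=2, size=3
write(75): buf=[13 16 75 60], head=3, tail=3, size=4
read(): buf=[13 16 75 _], head=0, tail=3, size=3
write(79): buf=[13 16 75 79], head=0, tail=0, size=4
read(): buf=[_ 16 75 79], head=1, tail=0, size=3
write(63): buf=[63 16 75 79], head=1, tail=1, size=4

Answer: 63 16 75 79
1
1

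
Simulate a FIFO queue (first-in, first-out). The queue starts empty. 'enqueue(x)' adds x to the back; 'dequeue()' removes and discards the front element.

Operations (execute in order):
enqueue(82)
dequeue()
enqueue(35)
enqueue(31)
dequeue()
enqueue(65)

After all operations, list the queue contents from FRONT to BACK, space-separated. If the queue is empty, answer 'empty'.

Answer: 31 65

Derivation:
enqueue(82): [82]
dequeue(): []
enqueue(35): [35]
enqueue(31): [35, 31]
dequeue(): [31]
enqueue(65): [31, 65]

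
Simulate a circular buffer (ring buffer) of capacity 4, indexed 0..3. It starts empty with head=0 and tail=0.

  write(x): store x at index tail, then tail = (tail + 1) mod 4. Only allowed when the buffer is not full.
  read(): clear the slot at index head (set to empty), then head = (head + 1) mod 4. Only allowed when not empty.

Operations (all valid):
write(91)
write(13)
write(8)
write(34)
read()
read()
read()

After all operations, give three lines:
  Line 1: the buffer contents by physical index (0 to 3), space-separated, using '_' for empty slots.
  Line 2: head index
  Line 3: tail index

write(91): buf=[91 _ _ _], head=0, tail=1, size=1
write(13): buf=[91 13 _ _], head=0, tail=2, size=2
write(8): buf=[91 13 8 _], head=0, tail=3, size=3
write(34): buf=[91 13 8 34], head=0, tail=0, size=4
read(): buf=[_ 13 8 34], head=1, tail=0, size=3
read(): buf=[_ _ 8 34], head=2, tail=0, size=2
read(): buf=[_ _ _ 34], head=3, tail=0, size=1

Answer: _ _ _ 34
3
0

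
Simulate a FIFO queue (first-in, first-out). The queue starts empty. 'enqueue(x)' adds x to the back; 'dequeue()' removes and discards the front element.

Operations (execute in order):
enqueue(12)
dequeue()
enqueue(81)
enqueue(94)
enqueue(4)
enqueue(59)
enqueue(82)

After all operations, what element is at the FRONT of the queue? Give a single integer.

Answer: 81

Derivation:
enqueue(12): queue = [12]
dequeue(): queue = []
enqueue(81): queue = [81]
enqueue(94): queue = [81, 94]
enqueue(4): queue = [81, 94, 4]
enqueue(59): queue = [81, 94, 4, 59]
enqueue(82): queue = [81, 94, 4, 59, 82]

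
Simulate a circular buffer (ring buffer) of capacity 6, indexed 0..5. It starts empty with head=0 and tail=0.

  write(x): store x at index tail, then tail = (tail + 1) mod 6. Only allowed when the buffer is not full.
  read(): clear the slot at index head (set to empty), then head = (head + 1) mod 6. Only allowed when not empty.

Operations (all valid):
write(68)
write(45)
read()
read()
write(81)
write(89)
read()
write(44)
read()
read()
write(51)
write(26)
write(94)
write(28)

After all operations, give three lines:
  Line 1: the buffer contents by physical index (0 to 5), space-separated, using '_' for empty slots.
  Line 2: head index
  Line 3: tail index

write(68): buf=[68 _ _ _ _ _], head=0, tail=1, size=1
write(45): buf=[68 45 _ _ _ _], head=0, tail=2, size=2
read(): buf=[_ 45 _ _ _ _], head=1, tail=2, size=1
read(): buf=[_ _ _ _ _ _], head=2, tail=2, size=0
write(81): buf=[_ _ 81 _ _ _], head=2, tail=3, size=1
write(89): buf=[_ _ 81 89 _ _], head=2, tail=4, size=2
read(): buf=[_ _ _ 89 _ _], head=3, tail=4, size=1
write(44): buf=[_ _ _ 89 44 _], head=3, tail=5, size=2
read(): buf=[_ _ _ _ 44 _], head=4, tail=5, size=1
read(): buf=[_ _ _ _ _ _], head=5, tail=5, size=0
write(51): buf=[_ _ _ _ _ 51], head=5, tail=0, size=1
write(26): buf=[26 _ _ _ _ 51], head=5, tail=1, size=2
write(94): buf=[26 94 _ _ _ 51], head=5, tail=2, size=3
write(28): buf=[26 94 28 _ _ 51], head=5, tail=3, size=4

Answer: 26 94 28 _ _ 51
5
3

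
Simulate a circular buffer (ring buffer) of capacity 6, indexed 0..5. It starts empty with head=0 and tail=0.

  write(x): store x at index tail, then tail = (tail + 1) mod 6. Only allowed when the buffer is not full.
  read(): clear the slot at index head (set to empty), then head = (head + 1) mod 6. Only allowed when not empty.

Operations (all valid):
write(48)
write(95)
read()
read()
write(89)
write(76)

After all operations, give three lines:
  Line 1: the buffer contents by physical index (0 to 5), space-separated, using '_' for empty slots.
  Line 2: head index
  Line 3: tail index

Answer: _ _ 89 76 _ _
2
4

Derivation:
write(48): buf=[48 _ _ _ _ _], head=0, tail=1, size=1
write(95): buf=[48 95 _ _ _ _], head=0, tail=2, size=2
read(): buf=[_ 95 _ _ _ _], head=1, tail=2, size=1
read(): buf=[_ _ _ _ _ _], head=2, tail=2, size=0
write(89): buf=[_ _ 89 _ _ _], head=2, tail=3, size=1
write(76): buf=[_ _ 89 76 _ _], head=2, tail=4, size=2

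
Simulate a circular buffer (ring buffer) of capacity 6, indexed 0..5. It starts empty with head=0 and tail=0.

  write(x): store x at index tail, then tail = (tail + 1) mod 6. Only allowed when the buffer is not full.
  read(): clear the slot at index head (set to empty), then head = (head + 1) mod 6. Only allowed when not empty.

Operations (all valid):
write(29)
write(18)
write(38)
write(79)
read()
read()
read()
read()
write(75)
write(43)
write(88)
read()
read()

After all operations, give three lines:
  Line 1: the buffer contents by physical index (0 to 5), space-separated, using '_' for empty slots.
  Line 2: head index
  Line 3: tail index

Answer: 88 _ _ _ _ _
0
1

Derivation:
write(29): buf=[29 _ _ _ _ _], head=0, tail=1, size=1
write(18): buf=[29 18 _ _ _ _], head=0, tail=2, size=2
write(38): buf=[29 18 38 _ _ _], head=0, tail=3, size=3
write(79): buf=[29 18 38 79 _ _], head=0, tail=4, size=4
read(): buf=[_ 18 38 79 _ _], head=1, tail=4, size=3
read(): buf=[_ _ 38 79 _ _], head=2, tail=4, size=2
read(): buf=[_ _ _ 79 _ _], head=3, tail=4, size=1
read(): buf=[_ _ _ _ _ _], head=4, tail=4, size=0
write(75): buf=[_ _ _ _ 75 _], head=4, tail=5, size=1
write(43): buf=[_ _ _ _ 75 43], head=4, tail=0, size=2
write(88): buf=[88 _ _ _ 75 43], head=4, tail=1, size=3
read(): buf=[88 _ _ _ _ 43], head=5, tail=1, size=2
read(): buf=[88 _ _ _ _ _], head=0, tail=1, size=1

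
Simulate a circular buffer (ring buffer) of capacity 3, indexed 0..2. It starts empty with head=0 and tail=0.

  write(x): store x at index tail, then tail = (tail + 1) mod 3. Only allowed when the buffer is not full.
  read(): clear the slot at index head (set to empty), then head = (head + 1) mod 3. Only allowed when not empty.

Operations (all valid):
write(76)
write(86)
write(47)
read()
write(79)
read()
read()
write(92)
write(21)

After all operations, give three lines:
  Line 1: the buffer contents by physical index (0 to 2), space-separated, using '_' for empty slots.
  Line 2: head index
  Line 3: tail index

Answer: 79 92 21
0
0

Derivation:
write(76): buf=[76 _ _], head=0, tail=1, size=1
write(86): buf=[76 86 _], head=0, tail=2, size=2
write(47): buf=[76 86 47], head=0, tail=0, size=3
read(): buf=[_ 86 47], head=1, tail=0, size=2
write(79): buf=[79 86 47], head=1, tail=1, size=3
read(): buf=[79 _ 47], head=2, tail=1, size=2
read(): buf=[79 _ _], head=0, tail=1, size=1
write(92): buf=[79 92 _], head=0, tail=2, size=2
write(21): buf=[79 92 21], head=0, tail=0, size=3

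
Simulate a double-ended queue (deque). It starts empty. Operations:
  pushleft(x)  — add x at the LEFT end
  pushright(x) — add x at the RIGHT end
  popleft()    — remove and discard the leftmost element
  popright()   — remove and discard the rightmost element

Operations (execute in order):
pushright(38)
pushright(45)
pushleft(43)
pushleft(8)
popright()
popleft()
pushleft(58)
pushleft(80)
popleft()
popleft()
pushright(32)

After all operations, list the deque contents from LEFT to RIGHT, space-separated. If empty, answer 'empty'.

pushright(38): [38]
pushright(45): [38, 45]
pushleft(43): [43, 38, 45]
pushleft(8): [8, 43, 38, 45]
popright(): [8, 43, 38]
popleft(): [43, 38]
pushleft(58): [58, 43, 38]
pushleft(80): [80, 58, 43, 38]
popleft(): [58, 43, 38]
popleft(): [43, 38]
pushright(32): [43, 38, 32]

Answer: 43 38 32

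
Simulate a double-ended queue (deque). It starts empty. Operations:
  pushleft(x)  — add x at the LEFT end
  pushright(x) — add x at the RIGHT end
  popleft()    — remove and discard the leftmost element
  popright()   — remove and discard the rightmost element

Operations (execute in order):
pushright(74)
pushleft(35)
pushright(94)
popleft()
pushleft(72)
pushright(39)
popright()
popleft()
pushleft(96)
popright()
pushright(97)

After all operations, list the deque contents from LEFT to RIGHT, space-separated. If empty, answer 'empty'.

Answer: 96 74 97

Derivation:
pushright(74): [74]
pushleft(35): [35, 74]
pushright(94): [35, 74, 94]
popleft(): [74, 94]
pushleft(72): [72, 74, 94]
pushright(39): [72, 74, 94, 39]
popright(): [72, 74, 94]
popleft(): [74, 94]
pushleft(96): [96, 74, 94]
popright(): [96, 74]
pushright(97): [96, 74, 97]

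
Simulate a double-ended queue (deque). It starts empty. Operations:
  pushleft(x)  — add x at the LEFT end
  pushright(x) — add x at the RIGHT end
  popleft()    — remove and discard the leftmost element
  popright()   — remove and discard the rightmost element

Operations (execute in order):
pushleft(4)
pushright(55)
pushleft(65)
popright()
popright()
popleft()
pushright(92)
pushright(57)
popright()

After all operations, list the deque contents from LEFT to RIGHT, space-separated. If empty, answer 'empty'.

pushleft(4): [4]
pushright(55): [4, 55]
pushleft(65): [65, 4, 55]
popright(): [65, 4]
popright(): [65]
popleft(): []
pushright(92): [92]
pushright(57): [92, 57]
popright(): [92]

Answer: 92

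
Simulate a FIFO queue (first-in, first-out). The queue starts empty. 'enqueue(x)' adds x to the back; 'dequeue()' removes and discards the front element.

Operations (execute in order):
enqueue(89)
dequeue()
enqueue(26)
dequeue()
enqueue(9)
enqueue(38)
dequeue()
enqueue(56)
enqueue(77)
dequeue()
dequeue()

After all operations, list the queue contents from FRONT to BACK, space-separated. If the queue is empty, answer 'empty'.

Answer: 77

Derivation:
enqueue(89): [89]
dequeue(): []
enqueue(26): [26]
dequeue(): []
enqueue(9): [9]
enqueue(38): [9, 38]
dequeue(): [38]
enqueue(56): [38, 56]
enqueue(77): [38, 56, 77]
dequeue(): [56, 77]
dequeue(): [77]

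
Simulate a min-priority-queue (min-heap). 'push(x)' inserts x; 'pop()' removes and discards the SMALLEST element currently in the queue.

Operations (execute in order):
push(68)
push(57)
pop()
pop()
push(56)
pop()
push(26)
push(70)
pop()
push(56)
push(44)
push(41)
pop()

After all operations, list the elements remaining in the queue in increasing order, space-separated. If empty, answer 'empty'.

push(68): heap contents = [68]
push(57): heap contents = [57, 68]
pop() → 57: heap contents = [68]
pop() → 68: heap contents = []
push(56): heap contents = [56]
pop() → 56: heap contents = []
push(26): heap contents = [26]
push(70): heap contents = [26, 70]
pop() → 26: heap contents = [70]
push(56): heap contents = [56, 70]
push(44): heap contents = [44, 56, 70]
push(41): heap contents = [41, 44, 56, 70]
pop() → 41: heap contents = [44, 56, 70]

Answer: 44 56 70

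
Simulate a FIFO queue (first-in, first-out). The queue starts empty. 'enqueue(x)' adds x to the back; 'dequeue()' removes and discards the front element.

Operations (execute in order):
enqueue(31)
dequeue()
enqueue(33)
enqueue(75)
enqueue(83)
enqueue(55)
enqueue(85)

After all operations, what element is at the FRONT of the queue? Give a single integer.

enqueue(31): queue = [31]
dequeue(): queue = []
enqueue(33): queue = [33]
enqueue(75): queue = [33, 75]
enqueue(83): queue = [33, 75, 83]
enqueue(55): queue = [33, 75, 83, 55]
enqueue(85): queue = [33, 75, 83, 55, 85]

Answer: 33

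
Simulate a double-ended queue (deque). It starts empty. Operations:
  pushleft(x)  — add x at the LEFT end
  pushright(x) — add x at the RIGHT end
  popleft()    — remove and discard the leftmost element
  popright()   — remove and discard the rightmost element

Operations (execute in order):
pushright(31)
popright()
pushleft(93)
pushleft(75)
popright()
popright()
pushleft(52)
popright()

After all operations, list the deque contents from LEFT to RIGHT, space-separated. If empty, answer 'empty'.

Answer: empty

Derivation:
pushright(31): [31]
popright(): []
pushleft(93): [93]
pushleft(75): [75, 93]
popright(): [75]
popright(): []
pushleft(52): [52]
popright(): []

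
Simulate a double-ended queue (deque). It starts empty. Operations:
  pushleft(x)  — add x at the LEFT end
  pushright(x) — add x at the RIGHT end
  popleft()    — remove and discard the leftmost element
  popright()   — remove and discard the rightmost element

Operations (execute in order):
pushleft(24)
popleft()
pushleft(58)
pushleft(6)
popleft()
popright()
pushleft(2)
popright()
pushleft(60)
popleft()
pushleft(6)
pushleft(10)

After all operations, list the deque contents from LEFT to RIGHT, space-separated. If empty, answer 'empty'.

Answer: 10 6

Derivation:
pushleft(24): [24]
popleft(): []
pushleft(58): [58]
pushleft(6): [6, 58]
popleft(): [58]
popright(): []
pushleft(2): [2]
popright(): []
pushleft(60): [60]
popleft(): []
pushleft(6): [6]
pushleft(10): [10, 6]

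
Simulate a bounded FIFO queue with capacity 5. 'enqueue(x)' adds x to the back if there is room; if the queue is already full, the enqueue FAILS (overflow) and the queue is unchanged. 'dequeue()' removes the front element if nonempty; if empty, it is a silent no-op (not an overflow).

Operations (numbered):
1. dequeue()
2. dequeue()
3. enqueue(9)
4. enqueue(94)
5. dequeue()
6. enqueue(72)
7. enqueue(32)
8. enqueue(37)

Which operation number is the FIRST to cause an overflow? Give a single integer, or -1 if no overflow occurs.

Answer: -1

Derivation:
1. dequeue(): empty, no-op, size=0
2. dequeue(): empty, no-op, size=0
3. enqueue(9): size=1
4. enqueue(94): size=2
5. dequeue(): size=1
6. enqueue(72): size=2
7. enqueue(32): size=3
8. enqueue(37): size=4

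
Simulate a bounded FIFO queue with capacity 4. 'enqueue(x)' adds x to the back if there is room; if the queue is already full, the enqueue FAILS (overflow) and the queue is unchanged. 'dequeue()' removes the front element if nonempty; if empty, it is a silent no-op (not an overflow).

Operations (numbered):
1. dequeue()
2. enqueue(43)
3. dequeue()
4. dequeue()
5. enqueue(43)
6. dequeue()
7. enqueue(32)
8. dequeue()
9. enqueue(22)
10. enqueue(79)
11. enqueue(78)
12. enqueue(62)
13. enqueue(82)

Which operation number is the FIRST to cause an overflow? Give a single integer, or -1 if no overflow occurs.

Answer: 13

Derivation:
1. dequeue(): empty, no-op, size=0
2. enqueue(43): size=1
3. dequeue(): size=0
4. dequeue(): empty, no-op, size=0
5. enqueue(43): size=1
6. dequeue(): size=0
7. enqueue(32): size=1
8. dequeue(): size=0
9. enqueue(22): size=1
10. enqueue(79): size=2
11. enqueue(78): size=3
12. enqueue(62): size=4
13. enqueue(82): size=4=cap → OVERFLOW (fail)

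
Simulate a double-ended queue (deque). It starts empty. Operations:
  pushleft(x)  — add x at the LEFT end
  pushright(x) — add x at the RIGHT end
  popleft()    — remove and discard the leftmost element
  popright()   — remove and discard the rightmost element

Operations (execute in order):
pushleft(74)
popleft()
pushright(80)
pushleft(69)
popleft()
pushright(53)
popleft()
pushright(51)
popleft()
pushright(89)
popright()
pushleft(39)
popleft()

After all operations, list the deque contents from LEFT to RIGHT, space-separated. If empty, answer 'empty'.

pushleft(74): [74]
popleft(): []
pushright(80): [80]
pushleft(69): [69, 80]
popleft(): [80]
pushright(53): [80, 53]
popleft(): [53]
pushright(51): [53, 51]
popleft(): [51]
pushright(89): [51, 89]
popright(): [51]
pushleft(39): [39, 51]
popleft(): [51]

Answer: 51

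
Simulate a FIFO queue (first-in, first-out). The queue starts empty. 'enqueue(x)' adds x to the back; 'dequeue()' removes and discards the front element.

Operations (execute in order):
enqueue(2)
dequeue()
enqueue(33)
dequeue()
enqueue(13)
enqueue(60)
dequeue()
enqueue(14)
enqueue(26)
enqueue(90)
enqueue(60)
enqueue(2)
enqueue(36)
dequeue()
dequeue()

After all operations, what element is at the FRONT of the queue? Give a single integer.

Answer: 26

Derivation:
enqueue(2): queue = [2]
dequeue(): queue = []
enqueue(33): queue = [33]
dequeue(): queue = []
enqueue(13): queue = [13]
enqueue(60): queue = [13, 60]
dequeue(): queue = [60]
enqueue(14): queue = [60, 14]
enqueue(26): queue = [60, 14, 26]
enqueue(90): queue = [60, 14, 26, 90]
enqueue(60): queue = [60, 14, 26, 90, 60]
enqueue(2): queue = [60, 14, 26, 90, 60, 2]
enqueue(36): queue = [60, 14, 26, 90, 60, 2, 36]
dequeue(): queue = [14, 26, 90, 60, 2, 36]
dequeue(): queue = [26, 90, 60, 2, 36]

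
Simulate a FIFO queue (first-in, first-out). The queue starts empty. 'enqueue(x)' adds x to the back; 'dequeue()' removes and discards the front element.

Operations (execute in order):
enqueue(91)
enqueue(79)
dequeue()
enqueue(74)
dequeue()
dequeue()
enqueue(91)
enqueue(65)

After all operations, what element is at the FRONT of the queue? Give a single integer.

enqueue(91): queue = [91]
enqueue(79): queue = [91, 79]
dequeue(): queue = [79]
enqueue(74): queue = [79, 74]
dequeue(): queue = [74]
dequeue(): queue = []
enqueue(91): queue = [91]
enqueue(65): queue = [91, 65]

Answer: 91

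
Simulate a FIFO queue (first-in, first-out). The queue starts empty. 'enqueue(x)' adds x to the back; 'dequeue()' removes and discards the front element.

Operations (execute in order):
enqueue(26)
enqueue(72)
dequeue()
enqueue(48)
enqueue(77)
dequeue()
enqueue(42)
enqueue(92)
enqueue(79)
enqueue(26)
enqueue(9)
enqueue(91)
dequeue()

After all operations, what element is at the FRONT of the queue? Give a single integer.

enqueue(26): queue = [26]
enqueue(72): queue = [26, 72]
dequeue(): queue = [72]
enqueue(48): queue = [72, 48]
enqueue(77): queue = [72, 48, 77]
dequeue(): queue = [48, 77]
enqueue(42): queue = [48, 77, 42]
enqueue(92): queue = [48, 77, 42, 92]
enqueue(79): queue = [48, 77, 42, 92, 79]
enqueue(26): queue = [48, 77, 42, 92, 79, 26]
enqueue(9): queue = [48, 77, 42, 92, 79, 26, 9]
enqueue(91): queue = [48, 77, 42, 92, 79, 26, 9, 91]
dequeue(): queue = [77, 42, 92, 79, 26, 9, 91]

Answer: 77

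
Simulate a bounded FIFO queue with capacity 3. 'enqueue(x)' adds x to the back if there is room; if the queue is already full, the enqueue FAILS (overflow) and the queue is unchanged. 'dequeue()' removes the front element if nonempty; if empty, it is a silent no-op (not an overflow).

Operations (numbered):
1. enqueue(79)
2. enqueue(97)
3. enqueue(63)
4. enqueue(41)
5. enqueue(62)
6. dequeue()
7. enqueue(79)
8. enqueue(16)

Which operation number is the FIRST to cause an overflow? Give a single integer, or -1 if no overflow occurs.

1. enqueue(79): size=1
2. enqueue(97): size=2
3. enqueue(63): size=3
4. enqueue(41): size=3=cap → OVERFLOW (fail)
5. enqueue(62): size=3=cap → OVERFLOW (fail)
6. dequeue(): size=2
7. enqueue(79): size=3
8. enqueue(16): size=3=cap → OVERFLOW (fail)

Answer: 4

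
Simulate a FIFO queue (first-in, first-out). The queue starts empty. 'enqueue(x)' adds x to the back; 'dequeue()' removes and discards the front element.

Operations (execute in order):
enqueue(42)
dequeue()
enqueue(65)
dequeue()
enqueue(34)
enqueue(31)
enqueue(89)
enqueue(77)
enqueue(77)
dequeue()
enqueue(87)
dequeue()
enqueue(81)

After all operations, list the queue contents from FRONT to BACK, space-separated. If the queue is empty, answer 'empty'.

Answer: 89 77 77 87 81

Derivation:
enqueue(42): [42]
dequeue(): []
enqueue(65): [65]
dequeue(): []
enqueue(34): [34]
enqueue(31): [34, 31]
enqueue(89): [34, 31, 89]
enqueue(77): [34, 31, 89, 77]
enqueue(77): [34, 31, 89, 77, 77]
dequeue(): [31, 89, 77, 77]
enqueue(87): [31, 89, 77, 77, 87]
dequeue(): [89, 77, 77, 87]
enqueue(81): [89, 77, 77, 87, 81]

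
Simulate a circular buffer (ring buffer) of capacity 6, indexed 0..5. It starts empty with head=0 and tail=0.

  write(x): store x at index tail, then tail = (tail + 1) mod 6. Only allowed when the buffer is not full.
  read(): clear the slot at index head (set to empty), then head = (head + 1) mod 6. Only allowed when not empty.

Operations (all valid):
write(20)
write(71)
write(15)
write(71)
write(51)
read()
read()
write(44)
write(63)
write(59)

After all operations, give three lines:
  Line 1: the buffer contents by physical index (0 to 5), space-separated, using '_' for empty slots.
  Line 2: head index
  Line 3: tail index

write(20): buf=[20 _ _ _ _ _], head=0, tail=1, size=1
write(71): buf=[20 71 _ _ _ _], head=0, tail=2, size=2
write(15): buf=[20 71 15 _ _ _], head=0, tail=3, size=3
write(71): buf=[20 71 15 71 _ _], head=0, tail=4, size=4
write(51): buf=[20 71 15 71 51 _], head=0, tail=5, size=5
read(): buf=[_ 71 15 71 51 _], head=1, tail=5, size=4
read(): buf=[_ _ 15 71 51 _], head=2, tail=5, size=3
write(44): buf=[_ _ 15 71 51 44], head=2, tail=0, size=4
write(63): buf=[63 _ 15 71 51 44], head=2, tail=1, size=5
write(59): buf=[63 59 15 71 51 44], head=2, tail=2, size=6

Answer: 63 59 15 71 51 44
2
2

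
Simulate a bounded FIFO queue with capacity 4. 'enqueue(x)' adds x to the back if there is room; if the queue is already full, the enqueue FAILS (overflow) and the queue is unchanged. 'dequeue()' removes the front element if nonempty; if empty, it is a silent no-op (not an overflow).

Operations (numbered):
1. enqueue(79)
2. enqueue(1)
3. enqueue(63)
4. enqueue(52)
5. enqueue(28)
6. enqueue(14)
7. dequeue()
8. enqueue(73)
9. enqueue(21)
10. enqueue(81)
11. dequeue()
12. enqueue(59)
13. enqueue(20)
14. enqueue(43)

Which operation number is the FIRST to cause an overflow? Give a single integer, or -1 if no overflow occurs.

Answer: 5

Derivation:
1. enqueue(79): size=1
2. enqueue(1): size=2
3. enqueue(63): size=3
4. enqueue(52): size=4
5. enqueue(28): size=4=cap → OVERFLOW (fail)
6. enqueue(14): size=4=cap → OVERFLOW (fail)
7. dequeue(): size=3
8. enqueue(73): size=4
9. enqueue(21): size=4=cap → OVERFLOW (fail)
10. enqueue(81): size=4=cap → OVERFLOW (fail)
11. dequeue(): size=3
12. enqueue(59): size=4
13. enqueue(20): size=4=cap → OVERFLOW (fail)
14. enqueue(43): size=4=cap → OVERFLOW (fail)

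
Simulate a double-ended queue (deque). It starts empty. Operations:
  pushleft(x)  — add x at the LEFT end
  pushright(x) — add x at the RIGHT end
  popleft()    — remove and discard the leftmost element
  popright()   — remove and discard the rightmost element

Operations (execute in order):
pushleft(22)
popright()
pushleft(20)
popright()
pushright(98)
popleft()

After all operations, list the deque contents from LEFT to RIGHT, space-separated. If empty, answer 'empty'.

pushleft(22): [22]
popright(): []
pushleft(20): [20]
popright(): []
pushright(98): [98]
popleft(): []

Answer: empty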